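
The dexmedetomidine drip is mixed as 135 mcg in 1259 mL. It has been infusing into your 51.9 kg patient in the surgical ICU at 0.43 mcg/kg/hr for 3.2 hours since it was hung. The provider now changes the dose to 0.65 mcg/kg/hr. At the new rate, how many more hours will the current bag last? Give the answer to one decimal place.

Initial rate:
Dose = 0.43 mcg/kg/hr × 51.9 kg = 22.317 mcg/hr
Concentration = 135 mcg ÷ 1259 mL = 0.107228 mcg/mL
Rate = 22.317 mcg/hr ÷ 0.107228 mcg/mL = 208.1267 mL/hr
Volume infused so far = 208.1267 mL/hr × 3.2 hr = 666.0054 mL
Volume remaining = 1259 − 666.0054 = 592.9946 mL
New rate:
Dose = 0.65 mcg/kg/hr × 51.9 kg = 33.735 mcg/hr
Rate = 33.735 mcg/hr ÷ 0.107228 mcg/mL = 314.6101 mL/hr
Time remaining = 592.9946 mL ÷ 314.6101 mL/hr = 1.884855 hr

1.9 hours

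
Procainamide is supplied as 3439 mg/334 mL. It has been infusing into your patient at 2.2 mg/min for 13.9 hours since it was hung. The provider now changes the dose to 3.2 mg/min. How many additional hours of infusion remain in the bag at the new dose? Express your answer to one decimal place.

Initial rate:
2.2 mg/min × 60 min/hr = 132 mg/hr
Concentration = 3439 mg ÷ 334 mL = 10.29641 mg/mL
Rate = 132 mg/hr ÷ 10.29641 mg/mL = 12.82001 mL/hr
Volume infused so far = 12.82001 mL/hr × 13.9 hr = 178.1981 mL
Volume remaining = 334 − 178.1981 = 155.8019 mL
New rate:
3.2 mg/min × 60 min/hr = 192 mg/hr
Rate = 192 mg/hr ÷ 10.29641 mg/mL = 18.64728 mL/hr
Time remaining = 155.8019 mL ÷ 18.64728 mL/hr = 8.355208 hr

8.4 hours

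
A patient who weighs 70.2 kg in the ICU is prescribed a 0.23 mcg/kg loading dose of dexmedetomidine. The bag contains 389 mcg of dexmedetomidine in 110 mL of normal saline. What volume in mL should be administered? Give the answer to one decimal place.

Dose = 0.23 mcg/kg × 70.2 kg = 16.146 mcg
Concentration = 389 mcg ÷ 110 mL = 3.536364 mcg/mL
Volume = 16.146 mcg ÷ 3.536364 mcg/mL = 4.565707 mL

4.6 mL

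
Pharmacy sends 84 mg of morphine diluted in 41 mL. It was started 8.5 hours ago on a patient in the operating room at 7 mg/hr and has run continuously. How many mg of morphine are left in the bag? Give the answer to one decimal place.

Concentration = 84 mg ÷ 41 mL = 2.04878 mg/mL
Rate = 7 mg/hr ÷ 2.04878 mg/mL = 3.416667 mL/hr
Volume infused = 3.416667 mL/hr × 8.5 hr = 29.04167 mL
Volume remaining = 41 − 29.04167 = 11.95833 mL
Drug remaining = 11.95833 mL × 2.04878 mg/mL = 24.5 mg

24.5 mg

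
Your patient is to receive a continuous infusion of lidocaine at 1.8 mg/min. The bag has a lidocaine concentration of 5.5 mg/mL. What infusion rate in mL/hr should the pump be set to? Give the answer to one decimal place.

1.8 mg/min × 60 min/hr = 108 mg/hr
Rate = 108 mg/hr ÷ 5.5 mg/mL = 19.63636 mL/hr

19.6 mL/hr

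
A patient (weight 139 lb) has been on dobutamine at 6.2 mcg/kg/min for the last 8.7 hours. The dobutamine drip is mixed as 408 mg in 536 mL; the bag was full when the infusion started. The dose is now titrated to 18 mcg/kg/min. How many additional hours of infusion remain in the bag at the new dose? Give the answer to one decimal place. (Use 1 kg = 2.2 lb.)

Initial rate:
Weight = 139 lb ÷ 2.2 lb/kg = 63.18182 kg
Dose = 6.2 mcg/kg/min × 63.18182 kg = 391.7273 mcg/min
391.7273 mcg/min × 60 min/hr = 23503.64 mcg/hr
Concentration = 408 mg ÷ 536 mL = 0.761194 mg/mL = 761.194 mcg/mL
Rate = 23503.64 mcg/hr ÷ 761.194 mcg/mL = 30.87733 mL/hr
Volume infused so far = 30.87733 mL/hr × 8.7 hr = 268.6327 mL
Volume remaining = 536 − 268.6327 = 267.3673 mL
New rate:
Dose = 18 mcg/kg/min × 63.18182 kg = 1137.273 mcg/min
1137.273 mcg/min × 60 min/hr = 68236.36 mcg/hr
Rate = 68236.36 mcg/hr ÷ 761.194 mcg/mL = 89.64385 mL/hr
Time remaining = 267.3673 mL ÷ 89.64385 mL/hr = 2.98255 hr

3.0 hours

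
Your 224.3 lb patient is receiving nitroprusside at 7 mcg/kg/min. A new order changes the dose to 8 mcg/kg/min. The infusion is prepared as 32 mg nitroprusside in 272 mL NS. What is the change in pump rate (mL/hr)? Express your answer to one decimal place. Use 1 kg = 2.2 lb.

52.0 mL/hr

At the current dose:
Weight = 224.3 lb ÷ 2.2 lb/kg = 101.9545 kg
Dose = 7 mcg/kg/min × 101.9545 kg = 713.6818 mcg/min
713.6818 mcg/min × 60 min/hr = 42820.91 mcg/hr
Concentration = 32 mg ÷ 272 mL = 0.1176471 mg/mL = 117.6471 mcg/mL
Rate = 42820.91 mcg/hr ÷ 117.6471 mcg/mL = 363.9777 mL/hr
At the new dose:
Dose = 8 mcg/kg/min × 101.9545 kg = 815.6364 mcg/min
815.6364 mcg/min × 60 min/hr = 48938.18 mcg/hr
Rate = 48938.18 mcg/hr ÷ 117.6471 mcg/mL = 415.9745 mL/hr
Change = 415.9745 − 363.9777 = 51.99682 mL/hr → 51.99682 mL/hr increase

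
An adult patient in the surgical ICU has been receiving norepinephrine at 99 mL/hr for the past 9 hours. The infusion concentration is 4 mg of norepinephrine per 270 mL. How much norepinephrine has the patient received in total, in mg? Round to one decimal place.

Concentration = 4 mg ÷ 270 mL = 0.01481481 mg/mL = 14.81481 mcg/mL
Drug rate = 99 mL/hr × 14.81481 mcg/mL = 1466.667 mcg/hr
Total = 1466.667 mcg/hr × 9 hr = 13200 mcg = 13.2 mg

13.2 mg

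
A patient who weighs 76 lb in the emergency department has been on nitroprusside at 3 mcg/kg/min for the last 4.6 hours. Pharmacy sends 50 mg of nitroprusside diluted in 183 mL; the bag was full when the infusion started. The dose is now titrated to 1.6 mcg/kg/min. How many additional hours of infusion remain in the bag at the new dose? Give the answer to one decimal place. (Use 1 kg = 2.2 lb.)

6.5 hours

Initial rate:
Weight = 76 lb ÷ 2.2 lb/kg = 34.54545 kg
Dose = 3 mcg/kg/min × 34.54545 kg = 103.6364 mcg/min
103.6364 mcg/min × 60 min/hr = 6218.182 mcg/hr
Concentration = 50 mg ÷ 183 mL = 0.273224 mg/mL = 273.224 mcg/mL
Rate = 6218.182 mcg/hr ÷ 273.224 mcg/mL = 22.75855 mL/hr
Volume infused so far = 22.75855 mL/hr × 4.6 hr = 104.6893 mL
Volume remaining = 183 − 104.6893 = 78.31069 mL
New rate:
Dose = 1.6 mcg/kg/min × 34.54545 kg = 55.27273 mcg/min
55.27273 mcg/min × 60 min/hr = 3316.364 mcg/hr
Rate = 3316.364 mcg/hr ÷ 273.224 mcg/mL = 12.13789 mL/hr
Time remaining = 78.31069 mL ÷ 12.13789 mL/hr = 6.451754 hr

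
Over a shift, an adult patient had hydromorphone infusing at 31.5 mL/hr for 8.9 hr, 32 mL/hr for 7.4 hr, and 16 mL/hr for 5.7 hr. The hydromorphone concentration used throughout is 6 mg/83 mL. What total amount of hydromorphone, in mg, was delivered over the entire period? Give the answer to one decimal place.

44.0 mg

Concentration = 6 mg ÷ 83 mL = 0.07228916 mg/mL
Stage 1: 31.5 mL/hr × 8.9 hr = 280.35 mL → 280.35 mL × 0.07228916 mg/mL = 20.26627 mg
Stage 2: 32 mL/hr × 7.4 hr = 236.8 mL → 236.8 mL × 0.07228916 mg/mL = 17.11807 mg
Stage 3: 16 mL/hr × 5.7 hr = 91.2 mL → 91.2 mL × 0.07228916 mg/mL = 6.592771 mg
Total = 20.26627 + 17.11807 + 6.592771 = 43.97711 mg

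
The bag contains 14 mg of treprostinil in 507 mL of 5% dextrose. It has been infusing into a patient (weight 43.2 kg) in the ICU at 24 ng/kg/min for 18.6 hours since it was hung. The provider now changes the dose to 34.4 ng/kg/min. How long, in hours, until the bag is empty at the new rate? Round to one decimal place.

Initial rate:
Dose = 24 ng/kg/min × 43.2 kg = 1036.8 ng/min
1036.8 ng/min × 60 min/hr = 62208 ng/hr
Concentration = 14 mg ÷ 507 mL = 0.02761341 mg/mL = 27613.41 ng/mL
Rate = 62208 ng/hr ÷ 27613.41 ng/mL = 2.252818 mL/hr
Volume infused so far = 2.252818 mL/hr × 18.6 hr = 41.90242 mL
Volume remaining = 507 − 41.90242 = 465.0976 mL
New rate:
Dose = 34.4 ng/kg/min × 43.2 kg = 1486.08 ng/min
1486.08 ng/min × 60 min/hr = 89164.8 ng/hr
Rate = 89164.8 ng/hr ÷ 27613.41 ng/mL = 3.22904 mL/hr
Time remaining = 465.0976 mL ÷ 3.22904 mL/hr = 144.0359 hr

144.0 hours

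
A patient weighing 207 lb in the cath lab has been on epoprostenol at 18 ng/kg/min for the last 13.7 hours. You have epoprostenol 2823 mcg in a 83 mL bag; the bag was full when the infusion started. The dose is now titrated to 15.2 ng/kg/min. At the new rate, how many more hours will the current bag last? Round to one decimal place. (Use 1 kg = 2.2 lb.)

Initial rate:
Weight = 207 lb ÷ 2.2 lb/kg = 94.09091 kg
Dose = 18 ng/kg/min × 94.09091 kg = 1693.636 ng/min
1693.636 ng/min × 60 min/hr = 101618.2 ng/hr
Concentration = 2823 mcg ÷ 83 mL = 34.01205 mcg/mL = 34012.05 ng/mL
Rate = 101618.2 ng/hr ÷ 34012.05 ng/mL = 2.987711 mL/hr
Volume infused so far = 2.987711 mL/hr × 13.7 hr = 40.93165 mL
Volume remaining = 83 − 40.93165 = 42.06835 mL
New rate:
Dose = 15.2 ng/kg/min × 94.09091 kg = 1430.182 ng/min
1430.182 ng/min × 60 min/hr = 85810.91 ng/hr
Rate = 85810.91 ng/hr ÷ 34012.05 ng/mL = 2.522956 mL/hr
Time remaining = 42.06835 mL ÷ 2.522956 mL/hr = 16.67423 hr

16.7 hours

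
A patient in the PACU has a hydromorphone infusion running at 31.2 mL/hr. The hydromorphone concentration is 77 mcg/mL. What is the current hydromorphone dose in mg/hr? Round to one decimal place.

Concentration = 77 mcg/mL = 0.077 mg/mL
Drug rate = 31.2 mL/hr × 0.077 mg/mL = 2.4024 mg/hr

2.4 mg/hr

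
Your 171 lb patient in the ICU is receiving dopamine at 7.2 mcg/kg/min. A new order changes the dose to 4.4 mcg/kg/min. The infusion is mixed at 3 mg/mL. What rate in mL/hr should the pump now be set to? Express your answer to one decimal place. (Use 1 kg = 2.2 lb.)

Weight = 171 lb ÷ 2.2 lb/kg = 77.72727 kg
Dose = 4.4 mcg/kg/min × 77.72727 kg = 342 mcg/min
342 mcg/min × 60 min/hr = 20520 mcg/hr
Concentration = 3 mg/mL = 3000 mcg/mL
Rate = 20520 mcg/hr ÷ 3000 mcg/mL = 6.84 mL/hr

6.8 mL/hr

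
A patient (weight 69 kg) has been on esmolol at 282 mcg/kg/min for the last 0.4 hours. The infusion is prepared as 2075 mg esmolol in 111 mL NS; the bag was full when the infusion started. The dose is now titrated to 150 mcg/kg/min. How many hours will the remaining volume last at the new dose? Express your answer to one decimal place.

Initial rate:
Dose = 282 mcg/kg/min × 69 kg = 19458 mcg/min
19458 mcg/min × 60 min/hr = 1167480 mcg/hr
Concentration = 2075 mg ÷ 111 mL = 18.69369 mg/mL = 18693.69 mcg/mL
Rate = 1167480 mcg/hr ÷ 18693.69 mcg/mL = 62.45315 mL/hr
Volume infused so far = 62.45315 mL/hr × 0.4 hr = 24.98126 mL
Volume remaining = 111 − 24.98126 = 86.01874 mL
New rate:
Dose = 150 mcg/kg/min × 69 kg = 10350 mcg/min
10350 mcg/min × 60 min/hr = 621000 mcg/hr
Rate = 621000 mcg/hr ÷ 18693.69 mcg/mL = 33.21976 mL/hr
Time remaining = 86.01874 mL ÷ 33.21976 mL/hr = 2.589385 hr

2.6 hours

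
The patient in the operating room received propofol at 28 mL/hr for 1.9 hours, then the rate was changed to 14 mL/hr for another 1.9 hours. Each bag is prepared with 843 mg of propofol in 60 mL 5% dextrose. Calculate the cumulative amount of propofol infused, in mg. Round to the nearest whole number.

Concentration = 843 mg ÷ 60 mL = 14.05 mg/mL
Stage 1: 28 mL/hr × 1.9 hr = 53.2 mL → 53.2 mL × 14.05 mg/mL = 747.46 mg
Stage 2: 14 mL/hr × 1.9 hr = 26.6 mL → 26.6 mL × 14.05 mg/mL = 373.73 mg
Total = 747.46 + 373.73 = 1121.19 mg

1121 mg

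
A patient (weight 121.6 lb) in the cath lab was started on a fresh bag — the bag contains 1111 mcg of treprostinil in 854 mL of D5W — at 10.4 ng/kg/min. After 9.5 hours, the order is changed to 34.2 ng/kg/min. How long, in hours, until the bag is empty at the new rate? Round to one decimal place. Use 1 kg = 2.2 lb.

Initial rate:
Weight = 121.6 lb ÷ 2.2 lb/kg = 55.27273 kg
Dose = 10.4 ng/kg/min × 55.27273 kg = 574.8364 ng/min
574.8364 ng/min × 60 min/hr = 34490.18 ng/hr
Concentration = 1111 mcg ÷ 854 mL = 1.300937 mcg/mL = 1300.937 ng/mL
Rate = 34490.18 ng/hr ÷ 1300.937 ng/mL = 26.5118 mL/hr
Volume infused so far = 26.5118 mL/hr × 9.5 hr = 251.8621 mL
Volume remaining = 854 − 251.8621 = 602.1379 mL
New rate:
Dose = 34.2 ng/kg/min × 55.27273 kg = 1890.327 ng/min
1890.327 ng/min × 60 min/hr = 113419.6 ng/hr
Rate = 113419.6 ng/hr ÷ 1300.937 ng/mL = 87.18305 mL/hr
Time remaining = 602.1379 mL ÷ 87.18305 mL/hr = 6.906593 hr

6.9 hours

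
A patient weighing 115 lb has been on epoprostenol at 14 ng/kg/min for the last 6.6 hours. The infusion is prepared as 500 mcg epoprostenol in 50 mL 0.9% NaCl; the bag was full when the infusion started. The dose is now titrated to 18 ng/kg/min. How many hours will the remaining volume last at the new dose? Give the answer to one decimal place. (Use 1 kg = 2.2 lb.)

3.7 hours

Initial rate:
Weight = 115 lb ÷ 2.2 lb/kg = 52.27273 kg
Dose = 14 ng/kg/min × 52.27273 kg = 731.8182 ng/min
731.8182 ng/min × 60 min/hr = 43909.09 ng/hr
Concentration = 500 mcg ÷ 50 mL = 10 mcg/mL = 10000 ng/mL
Rate = 43909.09 ng/hr ÷ 10000 ng/mL = 4.390909 mL/hr
Volume infused so far = 4.390909 mL/hr × 6.6 hr = 28.98 mL
Volume remaining = 50 − 28.98 = 21.02 mL
New rate:
Dose = 18 ng/kg/min × 52.27273 kg = 940.9091 ng/min
940.9091 ng/min × 60 min/hr = 56454.55 ng/hr
Rate = 56454.55 ng/hr ÷ 10000 ng/mL = 5.645455 mL/hr
Time remaining = 21.02 mL ÷ 5.645455 mL/hr = 3.723349 hr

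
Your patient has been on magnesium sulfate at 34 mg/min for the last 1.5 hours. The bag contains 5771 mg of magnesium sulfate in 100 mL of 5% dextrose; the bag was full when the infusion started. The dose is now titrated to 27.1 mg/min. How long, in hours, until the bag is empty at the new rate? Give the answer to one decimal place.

1.7 hours

Initial rate:
34 mg/min × 60 min/hr = 2040 mg/hr
Concentration = 5771 mg ÷ 100 mL = 57.71 mg/mL
Rate = 2040 mg/hr ÷ 57.71 mg/mL = 35.34916 mL/hr
Volume infused so far = 35.34916 mL/hr × 1.5 hr = 53.02374 mL
Volume remaining = 100 − 53.02374 = 46.97626 mL
New rate:
27.1 mg/min × 60 min/hr = 1626 mg/hr
Rate = 1626 mg/hr ÷ 57.71 mg/mL = 28.17536 mL/hr
Time remaining = 46.97626 mL ÷ 28.17536 mL/hr = 1.667282 hr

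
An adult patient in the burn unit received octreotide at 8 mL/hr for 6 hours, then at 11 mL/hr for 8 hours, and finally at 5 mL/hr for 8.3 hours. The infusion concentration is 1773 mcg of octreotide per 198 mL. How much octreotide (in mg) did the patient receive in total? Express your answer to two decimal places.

1.59 mg

Concentration = 1773 mcg ÷ 198 mL = 8.954545 mcg/mL
Stage 1: 8 mL/hr × 6 hr = 48 mL → 48 mL × 8.954545 mcg/mL = 429.8182 mcg
Stage 2: 11 mL/hr × 8 hr = 88 mL → 88 mL × 8.954545 mcg/mL = 788 mcg
Stage 3: 5 mL/hr × 8.3 hr = 41.5 mL → 41.5 mL × 8.954545 mcg/mL = 371.6136 mcg
Total = 429.8182 + 788 + 371.6136 = 1589.432 mcg = 1.589432 mg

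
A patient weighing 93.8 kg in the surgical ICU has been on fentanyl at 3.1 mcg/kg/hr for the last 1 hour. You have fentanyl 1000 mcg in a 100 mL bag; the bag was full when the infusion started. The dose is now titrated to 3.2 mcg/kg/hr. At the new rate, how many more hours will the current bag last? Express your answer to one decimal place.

2.4 hours

Initial rate:
Dose = 3.1 mcg/kg/hr × 93.8 kg = 290.78 mcg/hr
Concentration = 1000 mcg ÷ 100 mL = 10 mcg/mL
Rate = 290.78 mcg/hr ÷ 10 mcg/mL = 29.078 mL/hr
Volume infused so far = 29.078 mL/hr × 1 hr = 29.078 mL
Volume remaining = 100 − 29.078 = 70.922 mL
New rate:
Dose = 3.2 mcg/kg/hr × 93.8 kg = 300.16 mcg/hr
Rate = 300.16 mcg/hr ÷ 10 mcg/mL = 30.016 mL/hr
Time remaining = 70.922 mL ÷ 30.016 mL/hr = 2.362807 hr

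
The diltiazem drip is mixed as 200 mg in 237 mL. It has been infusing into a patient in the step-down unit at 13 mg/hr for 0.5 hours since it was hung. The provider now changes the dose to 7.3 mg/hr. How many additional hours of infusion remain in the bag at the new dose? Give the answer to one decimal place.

Initial rate:
Concentration = 200 mg ÷ 237 mL = 0.8438819 mg/mL
Rate = 13 mg/hr ÷ 0.8438819 mg/mL = 15.405 mL/hr
Volume infused so far = 15.405 mL/hr × 0.5 hr = 7.7025 mL
Volume remaining = 237 − 7.7025 = 229.2975 mL
New rate:
Rate = 7.3 mg/hr ÷ 0.8438819 mg/mL = 8.6505 mL/hr
Time remaining = 229.2975 mL ÷ 8.6505 mL/hr = 26.50685 hr

26.5 hours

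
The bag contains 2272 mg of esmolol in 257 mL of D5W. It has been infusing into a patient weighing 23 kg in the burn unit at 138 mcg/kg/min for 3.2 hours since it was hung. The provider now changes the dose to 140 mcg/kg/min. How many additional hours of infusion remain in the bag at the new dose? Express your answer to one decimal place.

Initial rate:
Dose = 138 mcg/kg/min × 23 kg = 3174 mcg/min
3174 mcg/min × 60 min/hr = 190440 mcg/hr
Concentration = 2272 mg ÷ 257 mL = 8.840467 mg/mL = 8840.467 mcg/mL
Rate = 190440 mcg/hr ÷ 8840.467 mcg/mL = 21.54185 mL/hr
Volume infused so far = 21.54185 mL/hr × 3.2 hr = 68.93392 mL
Volume remaining = 257 − 68.93392 = 188.0661 mL
New rate:
Dose = 140 mcg/kg/min × 23 kg = 3220 mcg/min
3220 mcg/min × 60 min/hr = 193200 mcg/hr
Rate = 193200 mcg/hr ÷ 8840.467 mcg/mL = 21.85405 mL/hr
Time remaining = 188.0661 mL ÷ 21.85405 mL/hr = 8.605549 hr

8.6 hours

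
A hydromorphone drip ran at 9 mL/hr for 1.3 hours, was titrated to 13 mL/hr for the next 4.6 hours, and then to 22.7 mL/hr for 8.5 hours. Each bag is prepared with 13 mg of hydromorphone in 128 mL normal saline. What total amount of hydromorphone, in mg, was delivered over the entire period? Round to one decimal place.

Concentration = 13 mg ÷ 128 mL = 0.1015625 mg/mL
Stage 1: 9 mL/hr × 1.3 hr = 11.7 mL → 11.7 mL × 0.1015625 mg/mL = 1.188281 mg
Stage 2: 13 mL/hr × 4.6 hr = 59.8 mL → 59.8 mL × 0.1015625 mg/mL = 6.073437 mg
Stage 3: 22.7 mL/hr × 8.5 hr = 192.95 mL → 192.95 mL × 0.1015625 mg/mL = 19.59648 mg
Total = 1.188281 + 6.073437 + 19.59648 = 26.8582 mg

26.9 mg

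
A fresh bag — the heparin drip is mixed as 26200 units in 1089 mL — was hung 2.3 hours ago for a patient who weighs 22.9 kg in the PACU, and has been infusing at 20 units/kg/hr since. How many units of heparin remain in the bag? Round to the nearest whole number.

25147 units

Dose = 20 units/kg/hr × 22.9 kg = 458 units/hr
Concentration = 26200 units ÷ 1089 mL = 24.05877 units/mL
Rate = 458 units/hr ÷ 24.05877 units/mL = 19.03672 mL/hr
Volume infused = 19.03672 mL/hr × 2.3 hr = 43.78445 mL
Volume remaining = 1089 − 43.78445 = 1045.216 mL
Drug remaining = 1045.216 mL × 24.05877 units/mL = 25146.6 units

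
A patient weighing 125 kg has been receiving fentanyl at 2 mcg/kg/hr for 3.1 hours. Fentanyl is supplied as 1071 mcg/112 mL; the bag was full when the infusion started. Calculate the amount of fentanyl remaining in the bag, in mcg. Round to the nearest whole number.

296 mcg

Dose = 2 mcg/kg/hr × 125 kg = 250 mcg/hr
Concentration = 1071 mcg ÷ 112 mL = 9.5625 mcg/mL
Rate = 250 mcg/hr ÷ 9.5625 mcg/mL = 26.14379 mL/hr
Volume infused = 26.14379 mL/hr × 3.1 hr = 81.04575 mL
Volume remaining = 112 − 81.04575 = 30.95425 mL
Drug remaining = 30.95425 mL × 9.5625 mcg/mL = 296 mcg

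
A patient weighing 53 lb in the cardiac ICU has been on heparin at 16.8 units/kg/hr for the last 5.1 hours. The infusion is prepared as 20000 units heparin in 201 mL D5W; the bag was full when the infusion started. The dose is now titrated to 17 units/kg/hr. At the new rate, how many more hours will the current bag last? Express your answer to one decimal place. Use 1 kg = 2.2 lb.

43.8 hours

Initial rate:
Weight = 53 lb ÷ 2.2 lb/kg = 24.09091 kg
Dose = 16.8 units/kg/hr × 24.09091 kg = 404.7273 units/hr
Concentration = 20000 units ÷ 201 mL = 99.50249 units/mL
Rate = 404.7273 units/hr ÷ 99.50249 units/mL = 4.067509 mL/hr
Volume infused so far = 4.067509 mL/hr × 5.1 hr = 20.7443 mL
Volume remaining = 201 − 20.7443 = 180.2557 mL
New rate:
Dose = 17 units/kg/hr × 24.09091 kg = 409.5455 units/hr
Rate = 409.5455 units/hr ÷ 99.50249 units/mL = 4.115932 mL/hr
Time remaining = 180.2557 mL ÷ 4.115932 mL/hr = 43.79463 hr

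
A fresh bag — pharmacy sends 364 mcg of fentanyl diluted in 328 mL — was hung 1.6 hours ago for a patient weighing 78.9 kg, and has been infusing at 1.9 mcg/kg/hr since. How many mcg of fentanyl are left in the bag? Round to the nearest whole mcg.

Dose = 1.9 mcg/kg/hr × 78.9 kg = 149.91 mcg/hr
Concentration = 364 mcg ÷ 328 mL = 1.109756 mcg/mL
Rate = 149.91 mcg/hr ÷ 1.109756 mcg/mL = 135.0837 mL/hr
Volume infused = 135.0837 mL/hr × 1.6 hr = 216.134 mL
Volume remaining = 328 − 216.134 = 111.866 mL
Drug remaining = 111.866 mL × 1.109756 mcg/mL = 124.144 mcg

124 mcg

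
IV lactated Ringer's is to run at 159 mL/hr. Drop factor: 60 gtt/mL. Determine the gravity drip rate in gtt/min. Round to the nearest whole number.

159 mL/hr ÷ 60 min/hr = 2.65 mL/min
2.65 mL/min × 60 gtt/mL = 159 gtt/min

159 gtt/min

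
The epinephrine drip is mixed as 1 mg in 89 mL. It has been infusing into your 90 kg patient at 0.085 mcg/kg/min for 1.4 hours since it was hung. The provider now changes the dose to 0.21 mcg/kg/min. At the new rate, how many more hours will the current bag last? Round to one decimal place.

Initial rate:
Dose = 0.085 mcg/kg/min × 90 kg = 7.65 mcg/min
7.65 mcg/min × 60 min/hr = 459 mcg/hr
Concentration = 1 mg ÷ 89 mL = 0.01123596 mg/mL = 11.23596 mcg/mL
Rate = 459 mcg/hr ÷ 11.23596 mcg/mL = 40.851 mL/hr
Volume infused so far = 40.851 mL/hr × 1.4 hr = 57.1914 mL
Volume remaining = 89 − 57.1914 = 31.8086 mL
New rate:
Dose = 0.21 mcg/kg/min × 90 kg = 18.9 mcg/min
18.9 mcg/min × 60 min/hr = 1134 mcg/hr
Rate = 1134 mcg/hr ÷ 11.23596 mcg/mL = 100.926 mL/hr
Time remaining = 31.8086 mL ÷ 100.926 mL/hr = 0.3151675 hr

0.3 hours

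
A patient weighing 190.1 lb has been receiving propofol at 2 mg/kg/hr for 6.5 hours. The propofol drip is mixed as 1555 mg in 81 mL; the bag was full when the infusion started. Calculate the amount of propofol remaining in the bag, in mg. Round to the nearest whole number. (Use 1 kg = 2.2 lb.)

432 mg

Weight = 190.1 lb ÷ 2.2 lb/kg = 86.40909 kg
Dose = 2 mg/kg/hr × 86.40909 kg = 172.8182 mg/hr
Concentration = 1555 mg ÷ 81 mL = 19.19753 mg/mL
Rate = 172.8182 mg/hr ÷ 19.19753 mg/mL = 9.002105 mL/hr
Volume infused = 9.002105 mL/hr × 6.5 hr = 58.51368 mL
Volume remaining = 81 − 58.51368 = 22.48632 mL
Drug remaining = 22.48632 mL × 19.19753 mg/mL = 431.6818 mg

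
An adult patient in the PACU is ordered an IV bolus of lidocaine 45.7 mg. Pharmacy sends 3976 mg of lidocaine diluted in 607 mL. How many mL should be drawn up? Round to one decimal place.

Concentration = 3976 mg ÷ 607 mL = 6.550247 mg/mL
Volume = 45.7 mg ÷ 6.550247 mg/mL = 6.976836 mL

7.0 mL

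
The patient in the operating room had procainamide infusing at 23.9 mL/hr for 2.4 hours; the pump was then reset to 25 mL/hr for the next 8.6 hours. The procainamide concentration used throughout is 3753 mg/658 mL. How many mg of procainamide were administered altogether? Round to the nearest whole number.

1553 mg

Concentration = 3753 mg ÷ 658 mL = 5.703647 mg/mL
Stage 1: 23.9 mL/hr × 2.4 hr = 57.36 mL → 57.36 mL × 5.703647 mg/mL = 327.1612 mg
Stage 2: 25 mL/hr × 8.6 hr = 215 mL → 215 mL × 5.703647 mg/mL = 1226.284 mg
Total = 327.1612 + 1226.284 = 1553.445 mg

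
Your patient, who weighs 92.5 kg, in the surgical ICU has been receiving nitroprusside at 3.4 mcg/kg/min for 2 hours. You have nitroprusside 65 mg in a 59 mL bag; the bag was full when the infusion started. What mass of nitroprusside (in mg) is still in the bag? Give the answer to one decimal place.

Dose = 3.4 mcg/kg/min × 92.5 kg = 314.5 mcg/min
314.5 mcg/min × 60 min/hr = 18870 mcg/hr
Concentration = 65 mg ÷ 59 mL = 1.101695 mg/mL = 1101.695 mcg/mL
Rate = 18870 mcg/hr ÷ 1101.695 mcg/mL = 17.12815 mL/hr
Volume infused = 17.12815 mL/hr × 2 hr = 34.25631 mL
Volume remaining = 59 − 34.25631 = 24.74369 mL
Drug remaining = 24.74369 mL × 1101.695 mcg/mL = 27260 mcg = 27.26 mg

27.3 mg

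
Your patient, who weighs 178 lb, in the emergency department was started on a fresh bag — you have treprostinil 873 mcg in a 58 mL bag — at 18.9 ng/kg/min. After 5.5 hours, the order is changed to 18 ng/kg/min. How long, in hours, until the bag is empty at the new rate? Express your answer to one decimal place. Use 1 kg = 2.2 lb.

Initial rate:
Weight = 178 lb ÷ 2.2 lb/kg = 80.90909 kg
Dose = 18.9 ng/kg/min × 80.90909 kg = 1529.182 ng/min
1529.182 ng/min × 60 min/hr = 91750.91 ng/hr
Concentration = 873 mcg ÷ 58 mL = 15.05172 mcg/mL = 15051.72 ng/mL
Rate = 91750.91 ng/hr ÷ 15051.72 ng/mL = 6.095708 mL/hr
Volume infused so far = 6.095708 mL/hr × 5.5 hr = 33.52639 mL
Volume remaining = 58 − 33.52639 = 24.47361 mL
New rate:
Dose = 18 ng/kg/min × 80.90909 kg = 1456.364 ng/min
1456.364 ng/min × 60 min/hr = 87381.82 ng/hr
Rate = 87381.82 ng/hr ÷ 15051.72 ng/mL = 5.805436 mL/hr
Time remaining = 24.47361 mL ÷ 5.805436 mL/hr = 4.215637 hr

4.2 hours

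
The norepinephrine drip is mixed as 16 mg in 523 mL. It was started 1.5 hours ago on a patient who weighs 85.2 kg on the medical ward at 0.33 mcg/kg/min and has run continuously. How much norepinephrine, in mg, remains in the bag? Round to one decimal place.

13.5 mg

Dose = 0.33 mcg/kg/min × 85.2 kg = 28.116 mcg/min
28.116 mcg/min × 60 min/hr = 1686.96 mcg/hr
Concentration = 16 mg ÷ 523 mL = 0.03059273 mg/mL = 30.59273 mcg/mL
Rate = 1686.96 mcg/hr ÷ 30.59273 mcg/mL = 55.14251 mL/hr
Volume infused = 55.14251 mL/hr × 1.5 hr = 82.71376 mL
Volume remaining = 523 − 82.71376 = 440.2862 mL
Drug remaining = 440.2862 mL × 30.59273 mcg/mL = 13469.56 mcg = 13.46956 mg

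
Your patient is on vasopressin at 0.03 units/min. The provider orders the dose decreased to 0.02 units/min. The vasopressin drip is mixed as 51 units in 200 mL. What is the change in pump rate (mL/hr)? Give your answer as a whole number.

2 mL/hr

At the current dose:
0.03 units/min × 60 min/hr = 1.8 units/hr
Concentration = 51 units ÷ 200 mL = 0.255 units/mL
Rate = 1.8 units/hr ÷ 0.255 units/mL = 7.058824 mL/hr
At the new dose:
0.02 units/min × 60 min/hr = 1.2 units/hr
Rate = 1.2 units/hr ÷ 0.255 units/mL = 4.705882 mL/hr
Change = 4.705882 − 7.058824 = -2.352941 mL/hr → 2.352941 mL/hr decrease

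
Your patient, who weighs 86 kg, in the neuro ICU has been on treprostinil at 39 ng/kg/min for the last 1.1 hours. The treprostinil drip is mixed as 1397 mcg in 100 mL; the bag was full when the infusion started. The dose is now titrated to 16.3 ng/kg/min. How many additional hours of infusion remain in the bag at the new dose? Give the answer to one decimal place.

14.0 hours

Initial rate:
Dose = 39 ng/kg/min × 86 kg = 3354 ng/min
3354 ng/min × 60 min/hr = 201240 ng/hr
Concentration = 1397 mcg ÷ 100 mL = 13.97 mcg/mL = 13970 ng/mL
Rate = 201240 ng/hr ÷ 13970 ng/mL = 14.40515 mL/hr
Volume infused so far = 14.40515 mL/hr × 1.1 hr = 15.84567 mL
Volume remaining = 100 − 15.84567 = 84.15433 mL
New rate:
Dose = 16.3 ng/kg/min × 86 kg = 1401.8 ng/min
1401.8 ng/min × 60 min/hr = 84108 ng/hr
Rate = 84108 ng/hr ÷ 13970 ng/mL = 6.020616 mL/hr
Time remaining = 84.15433 mL ÷ 6.020616 mL/hr = 13.9777 hr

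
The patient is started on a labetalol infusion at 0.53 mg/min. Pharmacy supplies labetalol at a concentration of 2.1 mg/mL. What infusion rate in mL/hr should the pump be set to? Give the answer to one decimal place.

15.1 mL/hr

0.53 mg/min × 60 min/hr = 31.8 mg/hr
Rate = 31.8 mg/hr ÷ 2.1 mg/mL = 15.14286 mL/hr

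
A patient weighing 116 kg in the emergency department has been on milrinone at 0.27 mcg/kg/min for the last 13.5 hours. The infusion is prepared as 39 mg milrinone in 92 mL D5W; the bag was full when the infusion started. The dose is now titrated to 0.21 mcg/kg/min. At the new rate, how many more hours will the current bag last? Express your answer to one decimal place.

Initial rate:
Dose = 0.27 mcg/kg/min × 116 kg = 31.32 mcg/min
31.32 mcg/min × 60 min/hr = 1879.2 mcg/hr
Concentration = 39 mg ÷ 92 mL = 0.423913 mg/mL = 423.913 mcg/mL
Rate = 1879.2 mcg/hr ÷ 423.913 mcg/mL = 4.432985 mL/hr
Volume infused so far = 4.432985 mL/hr × 13.5 hr = 59.84529 mL
Volume remaining = 92 − 59.84529 = 32.15471 mL
New rate:
Dose = 0.21 mcg/kg/min × 116 kg = 24.36 mcg/min
24.36 mcg/min × 60 min/hr = 1461.6 mcg/hr
Rate = 1461.6 mcg/hr ÷ 423.913 mcg/mL = 3.447877 mL/hr
Time remaining = 32.15471 mL ÷ 3.447877 mL/hr = 9.325944 hr

9.3 hours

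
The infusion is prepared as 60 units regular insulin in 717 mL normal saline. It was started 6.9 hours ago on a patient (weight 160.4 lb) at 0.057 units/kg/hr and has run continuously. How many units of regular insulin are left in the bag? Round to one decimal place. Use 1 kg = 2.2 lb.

31.3 units

Weight = 160.4 lb ÷ 2.2 lb/kg = 72.90909 kg
Dose = 0.057 units/kg/hr × 72.90909 kg = 4.155818 units/hr
Concentration = 60 units ÷ 717 mL = 0.08368201 units/mL
Rate = 4.155818 units/hr ÷ 0.08368201 units/mL = 49.66203 mL/hr
Volume infused = 49.66203 mL/hr × 6.9 hr = 342.668 mL
Volume remaining = 717 − 342.668 = 374.332 mL
Drug remaining = 374.332 mL × 0.08368201 units/mL = 31.32485 units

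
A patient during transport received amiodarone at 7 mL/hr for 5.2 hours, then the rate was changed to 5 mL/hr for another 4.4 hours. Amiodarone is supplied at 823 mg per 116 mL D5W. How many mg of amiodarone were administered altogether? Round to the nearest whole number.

414 mg

Concentration = 823 mg ÷ 116 mL = 7.094828 mg/mL
Stage 1: 7 mL/hr × 5.2 hr = 36.4 mL → 36.4 mL × 7.094828 mg/mL = 258.2517 mg
Stage 2: 5 mL/hr × 4.4 hr = 22 mL → 22 mL × 7.094828 mg/mL = 156.0862 mg
Total = 258.2517 + 156.0862 = 414.3379 mg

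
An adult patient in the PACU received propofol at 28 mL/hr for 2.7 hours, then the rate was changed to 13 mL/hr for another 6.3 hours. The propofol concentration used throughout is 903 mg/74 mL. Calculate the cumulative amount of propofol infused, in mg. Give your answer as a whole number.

1922 mg

Concentration = 903 mg ÷ 74 mL = 12.2027 mg/mL
Stage 1: 28 mL/hr × 2.7 hr = 75.6 mL → 75.6 mL × 12.2027 mg/mL = 922.5243 mg
Stage 2: 13 mL/hr × 6.3 hr = 81.9 mL → 81.9 mL × 12.2027 mg/mL = 999.4014 mg
Total = 922.5243 + 999.4014 = 1921.926 mg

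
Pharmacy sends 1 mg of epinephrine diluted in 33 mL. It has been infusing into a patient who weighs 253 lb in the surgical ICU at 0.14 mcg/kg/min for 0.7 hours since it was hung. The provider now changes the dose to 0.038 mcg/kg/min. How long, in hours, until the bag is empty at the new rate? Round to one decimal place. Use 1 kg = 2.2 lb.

1.2 hours

Initial rate:
Weight = 253 lb ÷ 2.2 lb/kg = 115 kg
Dose = 0.14 mcg/kg/min × 115 kg = 16.1 mcg/min
16.1 mcg/min × 60 min/hr = 966 mcg/hr
Concentration = 1 mg ÷ 33 mL = 0.03030303 mg/mL = 30.30303 mcg/mL
Rate = 966 mcg/hr ÷ 30.30303 mcg/mL = 31.878 mL/hr
Volume infused so far = 31.878 mL/hr × 0.7 hr = 22.3146 mL
Volume remaining = 33 − 22.3146 = 10.6854 mL
New rate:
Dose = 0.038 mcg/kg/min × 115 kg = 4.37 mcg/min
4.37 mcg/min × 60 min/hr = 262.2 mcg/hr
Rate = 262.2 mcg/hr ÷ 30.30303 mcg/mL = 8.6526 mL/hr
Time remaining = 10.6854 mL ÷ 8.6526 mL/hr = 1.234935 hr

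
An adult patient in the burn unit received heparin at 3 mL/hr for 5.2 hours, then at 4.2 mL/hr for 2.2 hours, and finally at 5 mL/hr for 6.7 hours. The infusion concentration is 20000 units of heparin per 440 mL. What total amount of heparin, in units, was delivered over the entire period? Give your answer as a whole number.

Concentration = 20000 units ÷ 440 mL = 45.45455 units/mL
Stage 1: 3 mL/hr × 5.2 hr = 15.6 mL → 15.6 mL × 45.45455 units/mL = 709.0909 units
Stage 2: 4.2 mL/hr × 2.2 hr = 9.24 mL → 9.24 mL × 45.45455 units/mL = 420 units
Stage 3: 5 mL/hr × 6.7 hr = 33.5 mL → 33.5 mL × 45.45455 units/mL = 1522.727 units
Total = 709.0909 + 420 + 1522.727 = 2651.818 units

2652 units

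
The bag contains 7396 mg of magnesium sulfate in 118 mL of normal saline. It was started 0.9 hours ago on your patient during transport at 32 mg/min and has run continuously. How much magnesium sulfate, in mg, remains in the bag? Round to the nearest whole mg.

5668 mg

32 mg/min × 60 min/hr = 1920 mg/hr
Concentration = 7396 mg ÷ 118 mL = 62.67797 mg/mL
Rate = 1920 mg/hr ÷ 62.67797 mg/mL = 30.63277 mL/hr
Volume infused = 30.63277 mL/hr × 0.9 hr = 27.5695 mL
Volume remaining = 118 − 27.5695 = 90.4305 mL
Drug remaining = 90.4305 mL × 62.67797 mg/mL = 5668 mg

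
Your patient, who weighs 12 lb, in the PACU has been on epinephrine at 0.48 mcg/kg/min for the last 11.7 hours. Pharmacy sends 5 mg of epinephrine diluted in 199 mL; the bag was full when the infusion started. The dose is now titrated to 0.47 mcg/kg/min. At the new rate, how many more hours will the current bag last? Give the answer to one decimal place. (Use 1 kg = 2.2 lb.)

20.6 hours

Initial rate:
Weight = 12 lb ÷ 2.2 lb/kg = 5.454545 kg
Dose = 0.48 mcg/kg/min × 5.454545 kg = 2.618182 mcg/min
2.618182 mcg/min × 60 min/hr = 157.0909 mcg/hr
Concentration = 5 mg ÷ 199 mL = 0.02512563 mg/mL = 25.12563 mcg/mL
Rate = 157.0909 mcg/hr ÷ 25.12563 mcg/mL = 6.252218 mL/hr
Volume infused so far = 6.252218 mL/hr × 11.7 hr = 73.15095 mL
Volume remaining = 199 − 73.15095 = 125.849 mL
New rate:
Dose = 0.47 mcg/kg/min × 5.454545 kg = 2.563636 mcg/min
2.563636 mcg/min × 60 min/hr = 153.8182 mcg/hr
Rate = 153.8182 mcg/hr ÷ 25.12563 mcg/mL = 6.121964 mL/hr
Time remaining = 125.849 mL ÷ 6.121964 mL/hr = 20.55697 hr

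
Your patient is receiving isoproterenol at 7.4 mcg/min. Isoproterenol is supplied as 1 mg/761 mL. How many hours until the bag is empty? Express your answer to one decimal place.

2.3 hours

7.4 mcg/min × 60 min/hr = 444 mcg/hr
Concentration = 1 mg ÷ 761 mL = 0.00131406 mg/mL = 1.31406 mcg/mL
Rate = 444 mcg/hr ÷ 1.31406 mcg/mL = 337.884 mL/hr
Duration = 761 mL ÷ 337.884 mL/hr = 2.252252 hr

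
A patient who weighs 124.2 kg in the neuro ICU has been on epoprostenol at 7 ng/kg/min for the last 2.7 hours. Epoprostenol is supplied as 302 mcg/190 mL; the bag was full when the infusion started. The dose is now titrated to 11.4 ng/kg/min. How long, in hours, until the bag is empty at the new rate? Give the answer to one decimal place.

Initial rate:
Dose = 7 ng/kg/min × 124.2 kg = 869.4 ng/min
869.4 ng/min × 60 min/hr = 52164 ng/hr
Concentration = 302 mcg ÷ 190 mL = 1.589474 mcg/mL = 1589.474 ng/mL
Rate = 52164 ng/hr ÷ 1589.474 ng/mL = 32.81841 mL/hr
Volume infused so far = 32.81841 mL/hr × 2.7 hr = 88.60971 mL
Volume remaining = 190 − 88.60971 = 101.3903 mL
New rate:
Dose = 11.4 ng/kg/min × 124.2 kg = 1415.88 ng/min
1415.88 ng/min × 60 min/hr = 84952.8 ng/hr
Rate = 84952.8 ng/hr ÷ 1589.474 ng/mL = 53.44713 mL/hr
Time remaining = 101.3903 mL ÷ 53.44713 mL/hr = 1.89702 hr

1.9 hours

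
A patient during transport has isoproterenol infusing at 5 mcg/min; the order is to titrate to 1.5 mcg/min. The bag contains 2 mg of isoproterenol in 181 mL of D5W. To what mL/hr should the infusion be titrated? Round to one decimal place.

1.5 mcg/min × 60 min/hr = 90 mcg/hr
Concentration = 2 mg ÷ 181 mL = 0.01104972 mg/mL = 11.04972 mcg/mL
Rate = 90 mcg/hr ÷ 11.04972 mcg/mL = 8.145 mL/hr

8.1 mL/hr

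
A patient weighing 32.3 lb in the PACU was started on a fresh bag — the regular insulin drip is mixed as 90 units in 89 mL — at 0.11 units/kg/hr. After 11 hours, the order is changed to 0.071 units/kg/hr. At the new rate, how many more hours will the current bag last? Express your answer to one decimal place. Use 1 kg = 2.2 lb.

Initial rate:
Weight = 32.3 lb ÷ 2.2 lb/kg = 14.68182 kg
Dose = 0.11 units/kg/hr × 14.68182 kg = 1.615 units/hr
Concentration = 90 units ÷ 89 mL = 1.011236 units/mL
Rate = 1.615 units/hr ÷ 1.011236 units/mL = 1.597056 mL/hr
Volume infused so far = 1.597056 mL/hr × 11 hr = 17.56761 mL
Volume remaining = 89 − 17.56761 = 71.43239 mL
New rate:
Dose = 0.071 units/kg/hr × 14.68182 kg = 1.042409 units/hr
Rate = 1.042409 units/hr ÷ 1.011236 units/mL = 1.030827 mL/hr
Time remaining = 71.43239 mL ÷ 1.030827 mL/hr = 69.29621 hr

69.3 hours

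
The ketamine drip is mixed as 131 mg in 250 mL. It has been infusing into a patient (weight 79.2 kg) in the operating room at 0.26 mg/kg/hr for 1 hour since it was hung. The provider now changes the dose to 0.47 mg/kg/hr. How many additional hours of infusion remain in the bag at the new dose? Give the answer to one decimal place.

Initial rate:
Dose = 0.26 mg/kg/hr × 79.2 kg = 20.592 mg/hr
Concentration = 131 mg ÷ 250 mL = 0.524 mg/mL
Rate = 20.592 mg/hr ÷ 0.524 mg/mL = 39.29771 mL/hr
Volume infused so far = 39.29771 mL/hr × 1 hr = 39.29771 mL
Volume remaining = 250 − 39.29771 = 210.7023 mL
New rate:
Dose = 0.47 mg/kg/hr × 79.2 kg = 37.224 mg/hr
Rate = 37.224 mg/hr ÷ 0.524 mg/mL = 71.03817 mL/hr
Time remaining = 210.7023 mL ÷ 71.03817 mL/hr = 2.966043 hr

3.0 hours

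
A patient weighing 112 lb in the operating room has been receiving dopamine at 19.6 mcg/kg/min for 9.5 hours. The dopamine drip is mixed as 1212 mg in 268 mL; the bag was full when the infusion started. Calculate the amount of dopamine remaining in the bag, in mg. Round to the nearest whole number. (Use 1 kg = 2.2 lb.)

Weight = 112 lb ÷ 2.2 lb/kg = 50.90909 kg
Dose = 19.6 mcg/kg/min × 50.90909 kg = 997.8182 mcg/min
997.8182 mcg/min × 60 min/hr = 59869.09 mcg/hr
Concentration = 1212 mg ÷ 268 mL = 4.522388 mg/mL = 4522.388 mcg/mL
Rate = 59869.09 mcg/hr ÷ 4522.388 mcg/mL = 13.23838 mL/hr
Volume infused = 13.23838 mL/hr × 9.5 hr = 125.7646 mL
Volume remaining = 268 − 125.7646 = 142.2354 mL
Drug remaining = 142.2354 mL × 4522.388 mcg/mL = 643243.6 mcg = 643.2436 mg

643 mg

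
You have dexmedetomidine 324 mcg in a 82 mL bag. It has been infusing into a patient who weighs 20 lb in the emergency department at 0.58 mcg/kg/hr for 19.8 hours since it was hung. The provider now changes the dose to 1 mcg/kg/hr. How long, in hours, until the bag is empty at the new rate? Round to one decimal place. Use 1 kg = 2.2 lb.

24.2 hours

Initial rate:
Weight = 20 lb ÷ 2.2 lb/kg = 9.090909 kg
Dose = 0.58 mcg/kg/hr × 9.090909 kg = 5.272727 mcg/hr
Concentration = 324 mcg ÷ 82 mL = 3.95122 mcg/mL
Rate = 5.272727 mcg/hr ÷ 3.95122 mcg/mL = 1.334456 mL/hr
Volume infused so far = 1.334456 mL/hr × 19.8 hr = 26.42222 mL
Volume remaining = 82 − 26.42222 = 55.57778 mL
New rate:
Dose = 1 mcg/kg/hr × 9.090909 kg = 9.090909 mcg/hr
Rate = 9.090909 mcg/hr ÷ 3.95122 mcg/mL = 2.300786 mL/hr
Time remaining = 55.57778 mL ÷ 2.300786 mL/hr = 24.156 hr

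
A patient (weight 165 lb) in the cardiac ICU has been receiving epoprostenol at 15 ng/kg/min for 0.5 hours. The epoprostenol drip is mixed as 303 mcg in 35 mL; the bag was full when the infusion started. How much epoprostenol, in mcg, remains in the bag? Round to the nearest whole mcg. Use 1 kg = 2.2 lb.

Weight = 165 lb ÷ 2.2 lb/kg = 75 kg
Dose = 15 ng/kg/min × 75 kg = 1125 ng/min
1125 ng/min × 60 min/hr = 67500 ng/hr
Concentration = 303 mcg ÷ 35 mL = 8.657143 mcg/mL = 8657.143 ng/mL
Rate = 67500 ng/hr ÷ 8657.143 ng/mL = 7.79703 mL/hr
Volume infused = 7.79703 mL/hr × 0.5 hr = 3.898515 mL
Volume remaining = 35 − 3.898515 = 31.10149 mL
Drug remaining = 31.10149 mL × 8657.143 ng/mL = 269250 ng = 269.25 mcg

269 mcg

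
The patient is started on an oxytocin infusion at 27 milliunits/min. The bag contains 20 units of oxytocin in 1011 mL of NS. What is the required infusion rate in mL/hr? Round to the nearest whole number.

82 mL/hr

27 milliunits/min × 60 min/hr = 1620 milliunits/hr
Concentration = 20 units ÷ 1011 mL = 0.01978239 units/mL = 19.78239 milliunits/mL
Rate = 1620 milliunits/hr ÷ 19.78239 milliunits/mL = 81.891 mL/hr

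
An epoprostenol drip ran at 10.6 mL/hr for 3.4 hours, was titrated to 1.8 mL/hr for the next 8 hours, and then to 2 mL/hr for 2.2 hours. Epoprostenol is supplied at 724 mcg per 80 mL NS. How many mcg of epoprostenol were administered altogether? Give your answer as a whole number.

496 mcg

Concentration = 724 mcg ÷ 80 mL = 9.05 mcg/mL
Stage 1: 10.6 mL/hr × 3.4 hr = 36.04 mL → 36.04 mL × 9.05 mcg/mL = 326.162 mcg
Stage 2: 1.8 mL/hr × 8 hr = 14.4 mL → 14.4 mL × 9.05 mcg/mL = 130.32 mcg
Stage 3: 2 mL/hr × 2.2 hr = 4.4 mL → 4.4 mL × 9.05 mcg/mL = 39.82 mcg
Total = 326.162 + 130.32 + 39.82 = 496.302 mcg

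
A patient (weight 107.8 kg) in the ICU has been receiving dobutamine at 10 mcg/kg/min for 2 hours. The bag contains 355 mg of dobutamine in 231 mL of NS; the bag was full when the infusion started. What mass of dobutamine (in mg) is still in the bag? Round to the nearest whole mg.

Dose = 10 mcg/kg/min × 107.8 kg = 1078 mcg/min
1078 mcg/min × 60 min/hr = 64680 mcg/hr
Concentration = 355 mg ÷ 231 mL = 1.536797 mg/mL = 1536.797 mcg/mL
Rate = 64680 mcg/hr ÷ 1536.797 mcg/mL = 42.08755 mL/hr
Volume infused = 42.08755 mL/hr × 2 hr = 84.1751 mL
Volume remaining = 231 − 84.1751 = 146.8249 mL
Drug remaining = 146.8249 mL × 1536.797 mcg/mL = 225640 mcg = 225.64 mg

226 mg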